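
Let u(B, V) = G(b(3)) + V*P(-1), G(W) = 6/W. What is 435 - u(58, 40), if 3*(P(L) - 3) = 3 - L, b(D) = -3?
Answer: 791/3 ≈ 263.67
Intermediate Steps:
P(L) = 4 - L/3 (P(L) = 3 + (3 - L)/3 = 3 + (1 - L/3) = 4 - L/3)
u(B, V) = -2 + 13*V/3 (u(B, V) = 6/(-3) + V*(4 - ⅓*(-1)) = 6*(-⅓) + V*(4 + ⅓) = -2 + V*(13/3) = -2 + 13*V/3)
435 - u(58, 40) = 435 - (-2 + (13/3)*40) = 435 - (-2 + 520/3) = 435 - 1*514/3 = 435 - 514/3 = 791/3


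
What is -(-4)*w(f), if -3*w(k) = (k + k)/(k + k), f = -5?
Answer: -4/3 ≈ -1.3333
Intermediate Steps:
w(k) = -1/3 (w(k) = -(k + k)/(3*(k + k)) = -2*k/(3*(2*k)) = -2*k*1/(2*k)/3 = -1/3*1 = -1/3)
-(-4)*w(f) = -(-4)*(-1)/3 = -4*1/3 = -4/3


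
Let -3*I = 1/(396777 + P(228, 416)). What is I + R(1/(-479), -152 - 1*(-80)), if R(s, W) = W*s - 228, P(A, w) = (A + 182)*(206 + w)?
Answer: -213411374219/936632289 ≈ -227.85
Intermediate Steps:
P(A, w) = (182 + A)*(206 + w)
I = -1/1955391 (I = -1/(3*(396777 + (37492 + 182*416 + 206*228 + 228*416))) = -1/(3*(396777 + (37492 + 75712 + 46968 + 94848))) = -1/(3*(396777 + 255020)) = -⅓/651797 = -⅓*1/651797 = -1/1955391 ≈ -5.1141e-7)
R(s, W) = -228 + W*s
I + R(1/(-479), -152 - 1*(-80)) = -1/1955391 + (-228 + (-152 - 1*(-80))/(-479)) = -1/1955391 + (-228 + (-152 + 80)*(-1/479)) = -1/1955391 + (-228 - 72*(-1/479)) = -1/1955391 + (-228 + 72/479) = -1/1955391 - 109140/479 = -213411374219/936632289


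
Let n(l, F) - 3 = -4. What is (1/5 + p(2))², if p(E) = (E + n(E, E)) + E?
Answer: 256/25 ≈ 10.240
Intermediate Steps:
n(l, F) = -1 (n(l, F) = 3 - 4 = -1)
p(E) = -1 + 2*E (p(E) = (E - 1) + E = (-1 + E) + E = -1 + 2*E)
(1/5 + p(2))² = (1/5 + (-1 + 2*2))² = (⅕ + (-1 + 4))² = (⅕ + 3)² = (16/5)² = 256/25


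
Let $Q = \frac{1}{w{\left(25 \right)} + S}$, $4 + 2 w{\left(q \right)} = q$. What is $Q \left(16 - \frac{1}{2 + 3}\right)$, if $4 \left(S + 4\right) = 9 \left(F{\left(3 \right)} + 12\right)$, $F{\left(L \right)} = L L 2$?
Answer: $\frac{79}{370} \approx 0.21351$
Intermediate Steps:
$F{\left(L \right)} = 2 L^{2}$ ($F{\left(L \right)} = L^{2} \cdot 2 = 2 L^{2}$)
$w{\left(q \right)} = -2 + \frac{q}{2}$
$S = \frac{127}{2}$ ($S = -4 + \frac{9 \left(2 \cdot 3^{2} + 12\right)}{4} = -4 + \frac{9 \left(2 \cdot 9 + 12\right)}{4} = -4 + \frac{9 \left(18 + 12\right)}{4} = -4 + \frac{9 \cdot 30}{4} = -4 + \frac{1}{4} \cdot 270 = -4 + \frac{135}{2} = \frac{127}{2} \approx 63.5$)
$Q = \frac{1}{74}$ ($Q = \frac{1}{\left(-2 + \frac{1}{2} \cdot 25\right) + \frac{127}{2}} = \frac{1}{\left(-2 + \frac{25}{2}\right) + \frac{127}{2}} = \frac{1}{\frac{21}{2} + \frac{127}{2}} = \frac{1}{74} \approx 0.013514$)
$Q \left(16 - \frac{1}{2 + 3}\right) = \frac{16 - \frac{1}{2 + 3}}{74} = \frac{16 - \frac{1}{5}}{74} = \frac{1}{74} \cdot \frac{79}{5} = \frac{79}{370}$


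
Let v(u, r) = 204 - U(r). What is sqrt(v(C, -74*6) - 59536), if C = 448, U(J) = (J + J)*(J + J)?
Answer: 2*I*sqrt(211969) ≈ 920.8*I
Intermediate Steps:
U(J) = 4*J**2 (U(J) = (2*J)*(2*J) = 4*J**2)
v(u, r) = 204 - 4*r**2
sqrt(v(C, -74*6) - 59536) = sqrt((204 - 4*(-74*6)**2) - 59536) = sqrt((204 - 4*(-444)**2) - 59536) = sqrt((204 - 4*197136) - 59536) = sqrt((204 - 788544) - 59536) = sqrt(-788340 - 59536) = sqrt(-847876) = 2*I*sqrt(211969)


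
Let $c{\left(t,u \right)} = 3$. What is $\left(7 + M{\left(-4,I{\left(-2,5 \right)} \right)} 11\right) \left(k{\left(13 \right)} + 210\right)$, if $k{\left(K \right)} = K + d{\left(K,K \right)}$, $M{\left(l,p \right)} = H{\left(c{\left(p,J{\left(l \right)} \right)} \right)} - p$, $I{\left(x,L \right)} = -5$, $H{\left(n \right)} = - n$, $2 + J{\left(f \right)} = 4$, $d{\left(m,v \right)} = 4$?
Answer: $6583$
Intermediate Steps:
$J{\left(f \right)} = 2$ ($J{\left(f \right)} = -2 + 4 = 2$)
$M{\left(l,p \right)} = -3 - p$ ($M{\left(l,p \right)} = \left(-1\right) 3 - p = -3 - p$)
$k{\left(K \right)} = 4 + K$ ($k{\left(K \right)} = K + 4 = 4 + K$)
$\left(7 + M{\left(-4,I{\left(-2,5 \right)} \right)} 11\right) \left(k{\left(13 \right)} + 210\right) = \left(7 + \left(-3 - -5\right) 11\right) \left(\left(4 + 13\right) + 210\right) = \left(7 + \left(-3 + 5\right) 11\right) \left(17 + 210\right) = \left(7 + 2 \cdot 11\right) 227 = \left(7 + 22\right) 227 = 29 \cdot 227 = 6583$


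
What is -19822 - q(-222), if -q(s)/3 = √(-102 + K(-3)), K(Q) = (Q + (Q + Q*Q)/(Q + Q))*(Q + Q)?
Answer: -19822 + 3*I*√78 ≈ -19822.0 + 26.495*I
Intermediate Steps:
K(Q) = 2*Q*(Q + (Q + Q²)/(2*Q)) (K(Q) = (Q + (Q + Q²)/((2*Q)))*(2*Q) = (Q + (Q + Q²)*(1/(2*Q)))*(2*Q) = (Q + (Q + Q²)/(2*Q))*(2*Q) = 2*Q*(Q + (Q + Q²)/(2*Q)))
q(s) = -3*I*√78 (q(s) = -3*√(-102 - 3*(1 + 3*(-3))) = -3*√(-102 - 3*(1 - 9)) = -3*√(-102 - 3*(-8)) = -3*√(-102 + 24) = -3*I*√78)
-19822 - q(-222) = -19822 - (-3)*I*√78 = -19822 + 3*I*√78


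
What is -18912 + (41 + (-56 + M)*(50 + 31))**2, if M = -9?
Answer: 27271264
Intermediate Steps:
-18912 + (41 + (-56 + M)*(50 + 31))**2 = -18912 + (41 + (-56 - 9)*(50 + 31))**2 = -18912 + (41 - 65*81)**2 = -18912 + (41 - 5265)**2 = -18912 + (-5224)**2 = -18912 + 27290176 = 27271264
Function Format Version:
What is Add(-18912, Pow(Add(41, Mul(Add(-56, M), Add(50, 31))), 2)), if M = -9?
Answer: 27271264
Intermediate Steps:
Add(-18912, Pow(Add(41, Mul(Add(-56, M), Add(50, 31))), 2)) = Add(-18912, Pow(Add(41, Mul(Add(-56, -9), Add(50, 31))), 2)) = Add(-18912, Pow(Add(41, Mul(-65, 81)), 2)) = Add(-18912, Pow(Add(41, -5265), 2)) = Add(-18912, Pow(-5224, 2)) = Add(-18912, 27290176) = 27271264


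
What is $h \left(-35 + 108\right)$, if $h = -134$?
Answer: $-9782$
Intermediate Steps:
$h \left(-35 + 108\right) = - 134 \left(-35 + 108\right) = \left(-134\right) 73 = -9782$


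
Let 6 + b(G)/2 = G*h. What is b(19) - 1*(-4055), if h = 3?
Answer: 4157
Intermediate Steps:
b(G) = -12 + 6*G (b(G) = -12 + 2*(G*3) = -12 + 2*(3*G) = -12 + 6*G)
b(19) - 1*(-4055) = (-12 + 6*19) - 1*(-4055) = (-12 + 114) + 4055 = 102 + 4055 = 4157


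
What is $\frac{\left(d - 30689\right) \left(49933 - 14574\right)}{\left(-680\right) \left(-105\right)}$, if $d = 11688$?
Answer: $- \frac{671856359}{71400} \approx -9409.8$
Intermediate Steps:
$\frac{\left(d - 30689\right) \left(49933 - 14574\right)}{\left(-680\right) \left(-105\right)} = \frac{\left(11688 - 30689\right) \left(49933 - 14574\right)}{\left(-680\right) \left(-105\right)} = \frac{\left(-19001\right) 35359}{71400} = \left(-671856359\right) \frac{1}{71400} = - \frac{671856359}{71400}$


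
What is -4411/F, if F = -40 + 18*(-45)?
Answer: 4411/850 ≈ 5.1894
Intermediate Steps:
F = -850 (F = -40 - 810 = -850)
-4411/F = -4411/(-850) = -4411*(-1/850) = 4411/850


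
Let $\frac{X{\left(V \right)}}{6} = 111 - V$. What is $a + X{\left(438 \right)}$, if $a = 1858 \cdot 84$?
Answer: $154110$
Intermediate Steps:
$X{\left(V \right)} = 666 - 6 V$ ($X{\left(V \right)} = 6 \left(111 - V\right) = 666 - 6 V$)
$a = 156072$
$a + X{\left(438 \right)} = 156072 + \left(666 - 2628\right) = 156072 - 1962 = 154110$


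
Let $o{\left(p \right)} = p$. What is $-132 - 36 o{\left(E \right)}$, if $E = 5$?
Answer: $-312$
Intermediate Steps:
$-132 - 36 o{\left(E \right)} = -132 - 180 = -312$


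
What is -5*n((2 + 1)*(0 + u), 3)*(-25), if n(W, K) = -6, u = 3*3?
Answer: -750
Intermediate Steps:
u = 9
-5*n((2 + 1)*(0 + u), 3)*(-25) = -5*(-6)*(-25) = 30*(-25) = -750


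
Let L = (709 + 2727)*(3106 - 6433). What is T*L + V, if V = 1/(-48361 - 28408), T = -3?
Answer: 2632771052603/76769 ≈ 3.4295e+7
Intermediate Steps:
V = -1/76769 (V = 1/(-76769) = -1/76769 ≈ -1.3026e-5)
L = -11431572 (L = 3436*(-3327) = -11431572)
T*L + V = -3*(-11431572) - 1/76769 = 34294716 - 1/76769 = 2632771052603/76769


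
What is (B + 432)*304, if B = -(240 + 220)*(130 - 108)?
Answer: -2945152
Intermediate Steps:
B = -10120 (B = -460*22 = -1*10120 = -10120)
(B + 432)*304 = (-10120 + 432)*304 = -9688*304 = -2945152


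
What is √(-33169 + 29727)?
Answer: I*√3442 ≈ 58.669*I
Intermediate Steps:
√(-33169 + 29727) = √(-3442) = I*√3442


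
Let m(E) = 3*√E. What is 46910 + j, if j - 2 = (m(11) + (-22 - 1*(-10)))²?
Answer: 47155 - 72*√11 ≈ 46916.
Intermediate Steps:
j = 2 + (-12 + 3*√11)² (j = 2 + (3*√11 + (-22 - 1*(-10)))² = 2 + (3*√11 + (-22 + 10))² = 2 + (3*√11 - 12)² = 2 + (-12 + 3*√11)² ≈ 6.2030)
46910 + j = 46910 + (245 - 72*√11) = 47155 - 72*√11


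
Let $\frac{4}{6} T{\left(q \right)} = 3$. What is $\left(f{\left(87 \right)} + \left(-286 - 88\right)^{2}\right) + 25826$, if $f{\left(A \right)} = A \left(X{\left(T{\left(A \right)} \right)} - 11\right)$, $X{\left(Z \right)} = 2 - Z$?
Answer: $\frac{329055}{2} \approx 1.6453 \cdot 10^{5}$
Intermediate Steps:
$T{\left(q \right)} = \frac{9}{2}$ ($T{\left(q \right)} = \frac{3}{2} \cdot 3 = \frac{9}{2}$)
$f{\left(A \right)} = - \frac{27 A}{2}$ ($f{\left(A \right)} = A \left(\left(2 - \frac{9}{2}\right) - 11\right) = A \left(- \frac{5}{2} - 11\right) = A \left(- \frac{27}{2}\right) = - \frac{27 A}{2}$)
$\left(f{\left(87 \right)} + \left(-286 - 88\right)^{2}\right) + 25826 = \left(\left(- \frac{27}{2}\right) 87 + \left(-286 - 88\right)^{2}\right) + 25826 = \left(- \frac{2349}{2} + \left(-374\right)^{2}\right) + 25826 = \left(- \frac{2349}{2} + 139876\right) + 25826 = \frac{277403}{2} + 25826 = \frac{329055}{2}$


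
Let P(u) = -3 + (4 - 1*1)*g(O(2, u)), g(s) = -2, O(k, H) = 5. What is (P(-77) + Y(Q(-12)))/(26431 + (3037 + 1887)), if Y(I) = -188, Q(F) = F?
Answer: -197/31355 ≈ -0.0062829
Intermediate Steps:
P(u) = -9 (P(u) = -3 + (4 - 1*1)*(-2) = -3 + (4 - 1)*(-2) = -3 + 3*(-2) = -3 - 6 = -9)
(P(-77) + Y(Q(-12)))/(26431 + (3037 + 1887)) = (-9 - 188)/(26431 + (3037 + 1887)) = -197/(26431 + 4924) = -197/31355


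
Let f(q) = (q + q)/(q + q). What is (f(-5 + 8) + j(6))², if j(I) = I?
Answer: 49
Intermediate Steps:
f(q) = 1 (f(q) = (2*q)/((2*q)) = (2*q)*(1/(2*q)) = 1)
(f(-5 + 8) + j(6))² = (1 + 6)² = 7² = 49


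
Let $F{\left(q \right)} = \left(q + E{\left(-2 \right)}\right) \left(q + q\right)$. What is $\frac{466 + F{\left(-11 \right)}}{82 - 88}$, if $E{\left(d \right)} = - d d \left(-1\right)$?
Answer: $- \frac{310}{3} \approx -103.33$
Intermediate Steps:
$E{\left(d \right)} = d^{2}$ ($E{\left(d \right)} = - d^{2} \left(-1\right) = d^{2}$)
$F{\left(q \right)} = 2 q \left(4 + q\right)$ ($F{\left(q \right)} = \left(q + \left(-2\right)^{2}\right) \left(q + q\right) = \left(q + 4\right) 2 q = \left(4 + q\right) 2 q = 2 q \left(4 + q\right)$)
$\frac{466 + F{\left(-11 \right)}}{82 - 88} = \frac{466 + 2 \left(-11\right) \left(4 - 11\right)}{82 - 88} = \frac{466 + 2 \left(-11\right) \left(-7\right)}{-6} = \left(466 + 154\right) \left(- \frac{1}{6}\right) = 620 \left(- \frac{1}{6}\right) = - \frac{310}{3}$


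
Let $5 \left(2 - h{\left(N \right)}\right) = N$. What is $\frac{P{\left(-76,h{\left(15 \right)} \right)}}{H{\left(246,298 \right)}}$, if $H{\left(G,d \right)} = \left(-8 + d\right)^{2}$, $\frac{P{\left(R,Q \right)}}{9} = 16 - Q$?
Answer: $\frac{153}{84100} \approx 0.0018193$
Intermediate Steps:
$h{\left(N \right)} = 2 - \frac{N}{5}$
$P{\left(R,Q \right)} = 144 - 9 Q$ ($P{\left(R,Q \right)} = 9 \left(16 - Q\right) = 144 - 9 Q$)
$\frac{P{\left(-76,h{\left(15 \right)} \right)}}{H{\left(246,298 \right)}} = \frac{144 - 9 \left(2 - 3\right)}{\left(-8 + 298\right)^{2}} = \frac{144 - 9 \left(2 - 3\right)}{290^{2}} = \frac{144 - -9}{84100} = \left(144 + 9\right) \frac{1}{84100} = 153 \cdot \frac{1}{84100} = \frac{153}{84100}$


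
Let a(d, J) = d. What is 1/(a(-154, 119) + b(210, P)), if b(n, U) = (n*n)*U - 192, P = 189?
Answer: 1/8334554 ≈ 1.1998e-7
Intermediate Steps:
b(n, U) = -192 + U*n² (b(n, U) = n²*U - 192 = U*n² - 192 = -192 + U*n²)
1/(a(-154, 119) + b(210, P)) = 1/(-154 + (-192 + 189*210²)) = 1/(-154 + (-192 + 189*44100)) = 1/(-154 + (-192 + 8334900)) = 1/(-154 + 8334708) = 1/8334554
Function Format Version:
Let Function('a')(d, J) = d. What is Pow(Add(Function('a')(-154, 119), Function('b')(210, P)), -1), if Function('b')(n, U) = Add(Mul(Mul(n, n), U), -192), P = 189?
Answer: Rational(1, 8334554) ≈ 1.1998e-7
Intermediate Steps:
Function('b')(n, U) = Add(-192, Mul(U, Pow(n, 2))) (Function('b')(n, U) = Add(Mul(Pow(n, 2), U), -192) = Add(Mul(U, Pow(n, 2)), -192) = Add(-192, Mul(U, Pow(n, 2))))
Pow(Add(Function('a')(-154, 119), Function('b')(210, P)), -1) = Pow(Add(-154, Add(-192, Mul(189, Pow(210, 2)))), -1) = Pow(Add(-154, Add(-192, Mul(189, 44100))), -1) = Pow(Add(-154, Add(-192, 8334900)), -1) = Pow(Add(-154, 8334708), -1) = Pow(8334554, -1) = Rational(1, 8334554)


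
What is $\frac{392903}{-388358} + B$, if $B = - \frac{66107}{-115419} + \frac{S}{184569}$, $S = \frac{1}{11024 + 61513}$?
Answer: $- \frac{87804791449604028067}{200035307215213479702} \approx -0.43895$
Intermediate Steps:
$S = \frac{1}{72537} \approx 1.3786 \cdot 10^{-5}$
$B = \frac{295015302446530}{515079661588569}$ ($B = - \frac{66107}{-115419} + \frac{1}{72537 \cdot 184569} = \left(-66107\right) \left(- \frac{1}{115419}\right) + \frac{1}{72537} \cdot \frac{1}{184569} = \frac{66107}{115419} + \frac{1}{13388081553} = \frac{295015302446530}{515079661588569} \approx 0.57276$)
$\frac{392903}{-388358} + B = \frac{392903}{-388358} + \frac{295015302446530}{515079661588569} = 392903 \left(- \frac{1}{388358}\right) + \frac{295015302446530}{515079661588569} = - \frac{392903}{388358} + \frac{295015302446530}{515079661588569} = - \frac{87804791449604028067}{200035307215213479702}$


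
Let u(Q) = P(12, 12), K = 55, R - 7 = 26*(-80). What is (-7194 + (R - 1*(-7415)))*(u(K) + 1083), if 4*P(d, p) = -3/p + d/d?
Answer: -8024253/4 ≈ -2.0061e+6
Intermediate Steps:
R = -2073 (R = 7 + 26*(-80) = 7 - 2080 = -2073)
P(d, p) = ¼ - 3/(4*p) (P(d, p) = (-3/p + d/d)/4 = (-3/p + 1)/4 = (1 - 3/p)/4 = ¼ - 3/(4*p))
u(Q) = 3/16 (u(Q) = (¼)*(-3 + 12)/12 = (¼)*(1/12)*9 = 3/16)
(-7194 + (R - 1*(-7415)))*(u(K) + 1083) = (-7194 + (-2073 - 1*(-7415)))*(3/16 + 1083) = (-7194 + (-2073 + 7415))*(17331/16) = (-7194 + 5342)*(17331/16) = -1852*17331/16 = -8024253/4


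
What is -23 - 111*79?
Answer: -8792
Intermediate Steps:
-23 - 111*79 = -23 - 8769 = -8792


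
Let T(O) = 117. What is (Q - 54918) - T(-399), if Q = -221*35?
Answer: -62770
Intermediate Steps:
Q = -7735
(Q - 54918) - T(-399) = (-7735 - 54918) - 1*117 = -62653 - 117 = -62770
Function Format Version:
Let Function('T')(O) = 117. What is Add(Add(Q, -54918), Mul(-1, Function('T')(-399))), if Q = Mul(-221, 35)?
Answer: -62770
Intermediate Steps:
Q = -7735
Add(Add(Q, -54918), Mul(-1, Function('T')(-399))) = Add(Add(-7735, -54918), Mul(-1, 117)) = Add(-62653, -117) = -62770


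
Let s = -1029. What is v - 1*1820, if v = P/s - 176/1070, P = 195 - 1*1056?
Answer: -47693677/26215 ≈ -1819.3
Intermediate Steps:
P = -861 (P = 195 - 1056 = -861)
v = 17623/26215 (v = -861/(-1029) - 176/1070 = -861*(-1/1029) - 176*1/1070 = 41/49 - 88/535 = 17623/26215 ≈ 0.67225)
v - 1*1820 = 17623/26215 - 1*1820 = 17623/26215 - 1820 = -47693677/26215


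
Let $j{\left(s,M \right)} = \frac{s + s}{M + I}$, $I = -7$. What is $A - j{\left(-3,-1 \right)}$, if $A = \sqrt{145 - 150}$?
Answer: $- \frac{3}{4} + i \sqrt{5} \approx -0.75 + 2.2361 i$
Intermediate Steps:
$j{\left(s,M \right)} = \frac{2 s}{-7 + M}$ ($j{\left(s,M \right)} = \frac{s + s}{M - 7} = \frac{2 s}{-7 + M}$)
$A = i \sqrt{5}$ ($A = \sqrt{-5} = i \sqrt{5} \approx 2.2361 i$)
$A - j{\left(-3,-1 \right)} = i \sqrt{5} - 2 \left(-3\right) \frac{1}{-7 - 1} = i \sqrt{5} - 2 \left(-3\right) \frac{1}{-8} = i \sqrt{5} - 2 \left(-3\right) \left(- \frac{1}{8}\right) = i \sqrt{5} - \frac{3}{4} = - \frac{3}{4} + i \sqrt{5}$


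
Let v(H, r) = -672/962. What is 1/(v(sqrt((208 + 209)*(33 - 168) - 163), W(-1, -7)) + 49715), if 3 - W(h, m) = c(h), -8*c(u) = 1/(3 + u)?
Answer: 481/23912579 ≈ 2.0115e-5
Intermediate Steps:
c(u) = -1/(8*(3 + u))
W(h, m) = 3 + 1/(24 + 8*h) (W(h, m) = 3 - (-1)/(24 + 8*h) = 3 + 1/(24 + 8*h))
v(H, r) = -336/481 (v(H, r) = -672*1/962 = -336/481)
1/(v(sqrt((208 + 209)*(33 - 168) - 163), W(-1, -7)) + 49715) = 1/(-336/481 + 49715) = 1/(23912579/481) = 481/23912579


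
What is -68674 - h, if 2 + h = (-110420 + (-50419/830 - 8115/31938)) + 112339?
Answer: -155803944139/2209045 ≈ -70530.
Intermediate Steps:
h = 4099987809/2209045 (h = -2 + ((-110420 + (-50419/830 - 8115/31938)) + 112339) = -2 + ((-110420 + (-50419*1/830 - 8115*1/31938)) + 112339) = -2 + ((-110420 + (-50419/830 - 2705/10646)) + 112339) = -2 + ((-110420 - 134751456/2209045) + 112339) = -2 + (-244057500356/2209045 + 112339) = -2 + 4104405899/2209045 = 4099987809/2209045 ≈ 1856.0)
-68674 - h = -68674 - 1*4099987809/2209045 = -68674 - 4099987809/2209045 = -155803944139/2209045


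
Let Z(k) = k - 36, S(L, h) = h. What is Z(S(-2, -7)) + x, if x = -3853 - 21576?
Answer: -25472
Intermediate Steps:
Z(k) = -36 + k
x = -25429
Z(S(-2, -7)) + x = (-36 - 7) - 25429 = -43 - 25429 = -25472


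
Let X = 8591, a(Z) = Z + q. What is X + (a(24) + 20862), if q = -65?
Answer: 29412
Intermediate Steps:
a(Z) = -65 + Z (a(Z) = Z - 65 = -65 + Z)
X + (a(24) + 20862) = 8591 + ((-65 + 24) + 20862) = 8591 + (-41 + 20862) = 8591 + 20821 = 29412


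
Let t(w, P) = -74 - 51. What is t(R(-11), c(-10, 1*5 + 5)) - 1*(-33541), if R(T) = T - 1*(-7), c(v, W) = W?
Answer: 33416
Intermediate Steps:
R(T) = 7 + T (R(T) = T + 7 = 7 + T)
t(w, P) = -125
t(R(-11), c(-10, 1*5 + 5)) - 1*(-33541) = -125 - 1*(-33541) = -125 + 33541 = 33416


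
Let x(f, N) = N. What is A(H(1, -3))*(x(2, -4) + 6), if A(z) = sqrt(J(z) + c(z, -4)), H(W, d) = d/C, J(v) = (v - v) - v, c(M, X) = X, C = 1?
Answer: 2*I ≈ 2.0*I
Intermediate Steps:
J(v) = -v (J(v) = 0 - v = -v)
H(W, d) = d (H(W, d) = d/1 = d*1 = d)
A(z) = sqrt(-4 - z) (A(z) = sqrt(-z - 4) = sqrt(-4 - z))
A(H(1, -3))*(x(2, -4) + 6) = sqrt(-4 - 1*(-3))*(-4 + 6) = sqrt(-4 + 3)*2 = sqrt(-1)*2 = I*2 = 2*I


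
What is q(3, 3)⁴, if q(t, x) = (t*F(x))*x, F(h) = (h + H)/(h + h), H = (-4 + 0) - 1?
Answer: 81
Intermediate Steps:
H = -5 (H = -4 - 1 = -5)
F(h) = (-5 + h)/(2*h) (F(h) = (h - 5)/(h + h) = (-5 + h)/((2*h)) = (-5 + h)*(1/(2*h)) = (-5 + h)/(2*h))
q(t, x) = t*(-5 + x)/2 (q(t, x) = (t*((-5 + x)/(2*x)))*x = (t*(-5 + x)/(2*x))*x = t*(-5 + x)/2)
q(3, 3)⁴ = ((½)*3*(-5 + 3))⁴ = ((½)*3*(-2))⁴ = (-3)⁴ = 81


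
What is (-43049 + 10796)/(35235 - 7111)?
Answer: -32253/28124 ≈ -1.1468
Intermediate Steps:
(-43049 + 10796)/(35235 - 7111) = -32253/28124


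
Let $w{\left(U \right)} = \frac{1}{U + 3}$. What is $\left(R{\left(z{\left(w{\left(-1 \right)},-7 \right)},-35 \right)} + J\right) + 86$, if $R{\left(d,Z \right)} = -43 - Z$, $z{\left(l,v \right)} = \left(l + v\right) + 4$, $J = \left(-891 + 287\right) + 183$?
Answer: $-343$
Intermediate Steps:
$J = -421$ ($J = -604 + 183 = -421$)
$w{\left(U \right)} = \frac{1}{3 + U}$
$z{\left(l,v \right)} = 4 + l + v$
$\left(R{\left(z{\left(w{\left(-1 \right)},-7 \right)},-35 \right)} + J\right) + 86 = \left(\left(-43 - -35\right) - 421\right) + 86 = \left(\left(-43 + 35\right) - 421\right) + 86 = \left(-8 - 421\right) + 86 = -429 + 86 = -343$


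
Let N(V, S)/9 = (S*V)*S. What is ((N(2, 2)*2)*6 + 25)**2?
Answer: 790321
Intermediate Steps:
N(V, S) = 9*V*S**2 (N(V, S) = 9*((S*V)*S) = 9*(V*S**2) = 9*V*S**2)
((N(2, 2)*2)*6 + 25)**2 = (((9*2*2**2)*2)*6 + 25)**2 = (((9*2*4)*2)*6 + 25)**2 = ((72*2)*6 + 25)**2 = (144*6 + 25)**2 = (864 + 25)**2 = 889**2 = 790321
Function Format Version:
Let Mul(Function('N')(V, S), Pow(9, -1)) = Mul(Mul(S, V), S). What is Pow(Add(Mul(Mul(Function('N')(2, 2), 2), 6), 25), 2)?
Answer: 790321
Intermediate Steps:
Function('N')(V, S) = Mul(9, V, Pow(S, 2)) (Function('N')(V, S) = Mul(9, Mul(Mul(S, V), S)) = Mul(9, Mul(V, Pow(S, 2))) = Mul(9, V, Pow(S, 2)))
Pow(Add(Mul(Mul(Function('N')(2, 2), 2), 6), 25), 2) = Pow(Add(Mul(Mul(Mul(9, 2, Pow(2, 2)), 2), 6), 25), 2) = Pow(Add(Mul(Mul(Mul(9, 2, 4), 2), 6), 25), 2) = Pow(Add(Mul(Mul(72, 2), 6), 25), 2) = Pow(Add(Mul(144, 6), 25), 2) = Pow(Add(864, 25), 2) = Pow(889, 2) = 790321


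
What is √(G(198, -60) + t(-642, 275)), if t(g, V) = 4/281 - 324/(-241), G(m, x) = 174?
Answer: √804218162102/67721 ≈ 13.242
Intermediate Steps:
t(g, V) = 92008/67721 (t(g, V) = 4*(1/281) - 324*(-1/241) = 4/281 + 324/241 = 92008/67721)
√(G(198, -60) + t(-642, 275)) = √(174 + 92008/67721) = √(11875462/67721) = √804218162102/67721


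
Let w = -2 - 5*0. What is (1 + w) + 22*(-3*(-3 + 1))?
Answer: 131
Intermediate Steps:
w = -2 (w = -2 + 0 = -2)
(1 + w) + 22*(-3*(-3 + 1)) = (1 - 2) + 22*(-3*(-3 + 1)) = -1 + 22*(-3*(-2)) = -1 + 22*6 = -1 + 132 = 131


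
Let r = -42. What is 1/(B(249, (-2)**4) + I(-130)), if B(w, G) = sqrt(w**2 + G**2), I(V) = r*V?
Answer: 420/2288411 - sqrt(62257)/29749343 ≈ 0.00017515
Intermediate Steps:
I(V) = -42*V
B(w, G) = sqrt(G**2 + w**2)
1/(B(249, (-2)**4) + I(-130)) = 1/(sqrt(((-2)**4)**2 + 249**2) - 42*(-130)) = 1/(sqrt(16**2 + 62001) + 5460) = 1/(sqrt(256 + 62001) + 5460) = 1/(sqrt(62257) + 5460) = 1/(5460 + sqrt(62257))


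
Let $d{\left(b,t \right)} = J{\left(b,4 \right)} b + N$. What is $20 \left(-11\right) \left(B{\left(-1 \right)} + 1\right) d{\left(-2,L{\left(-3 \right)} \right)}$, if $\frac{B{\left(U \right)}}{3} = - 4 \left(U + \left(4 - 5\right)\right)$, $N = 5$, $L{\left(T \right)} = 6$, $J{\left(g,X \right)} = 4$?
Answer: $16500$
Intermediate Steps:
$d{\left(b,t \right)} = 5 + 4 b$ ($d{\left(b,t \right)} = 4 b + 5 = 5 + 4 b$)
$B{\left(U \right)} = 12 - 12 U$ ($B{\left(U \right)} = 3 \left(- 4 \left(U + \left(4 - 5\right)\right)\right) = 3 \left(- 4 \left(U - 1\right)\right) = 3 \left(- 4 \left(-1 + U\right)\right) = 3 \left(4 - 4 U\right) = 12 - 12 U$)
$20 \left(-11\right) \left(B{\left(-1 \right)} + 1\right) d{\left(-2,L{\left(-3 \right)} \right)} = 20 \left(-11\right) \left(\left(12 - -12\right) + 1\right) \left(5 + 4 \left(-2\right)\right) = - 220 \left(\left(12 + 12\right) + 1\right) \left(5 - 8\right) = - 220 \left(24 + 1\right) \left(-3\right) = - 220 \cdot 25 \left(-3\right) = \left(-220\right) \left(-75\right) = 16500$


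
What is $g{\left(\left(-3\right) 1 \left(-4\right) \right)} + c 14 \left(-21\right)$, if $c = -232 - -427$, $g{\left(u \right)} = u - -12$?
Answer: $-57306$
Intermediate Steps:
$g{\left(u \right)} = 12 + u$ ($g{\left(u \right)} = u + 12 = 12 + u$)
$c = 195$ ($c = -232 + 427 = 195$)
$g{\left(\left(-3\right) 1 \left(-4\right) \right)} + c 14 \left(-21\right) = \left(12 + \left(-3\right) 1 \left(-4\right)\right) + 195 \cdot 14 \left(-21\right) = \left(12 - -12\right) + 195 \left(-294\right) = \left(12 + 12\right) - 57330 = 24 - 57330 = -57306$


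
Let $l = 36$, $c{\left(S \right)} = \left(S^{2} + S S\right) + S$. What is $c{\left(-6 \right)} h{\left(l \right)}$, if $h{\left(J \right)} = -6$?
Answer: $-396$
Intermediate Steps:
$c{\left(S \right)} = S + 2 S^{2}$ ($c{\left(S \right)} = \left(S^{2} + S^{2}\right) + S = 2 S^{2} + S = S + 2 S^{2}$)
$c{\left(-6 \right)} h{\left(l \right)} = - 6 \left(1 + 2 \left(-6\right)\right) \left(-6\right) = - 6 \left(1 - 12\right) \left(-6\right) = \left(-6\right) \left(-11\right) \left(-6\right) = 66 \left(-6\right) = -396$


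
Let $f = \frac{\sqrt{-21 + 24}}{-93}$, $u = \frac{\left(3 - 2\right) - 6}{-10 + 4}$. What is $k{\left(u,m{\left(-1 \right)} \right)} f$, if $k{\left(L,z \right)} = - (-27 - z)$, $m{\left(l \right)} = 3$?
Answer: $- \frac{10 \sqrt{3}}{31} \approx -0.55873$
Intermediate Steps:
$u = \frac{5}{6}$ ($u = \frac{\left(3 - 2\right) - 6}{-6} = \left(1 - 6\right) \left(- \frac{1}{6}\right) = \left(-5\right) \left(- \frac{1}{6}\right) = \frac{5}{6} \approx 0.83333$)
$f = - \frac{\sqrt{3}}{93}$ ($f = \sqrt{3} \left(- \frac{1}{93}\right) = - \frac{\sqrt{3}}{93} \approx -0.018624$)
$k{\left(L,z \right)} = 27 + z$
$k{\left(u,m{\left(-1 \right)} \right)} f = \left(27 + 3\right) \left(- \frac{\sqrt{3}}{93}\right) = 30 \left(- \frac{\sqrt{3}}{93}\right) = - \frac{10 \sqrt{3}}{31}$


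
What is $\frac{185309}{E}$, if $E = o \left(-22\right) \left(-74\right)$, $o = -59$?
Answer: $- \frac{185309}{96052} \approx -1.9293$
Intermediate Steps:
$E = -96052$ ($E = \left(-59\right) \left(-22\right) \left(-74\right) = 1298 \left(-74\right) = -96052$)
$\frac{185309}{E} = \frac{185309}{-96052} = 185309 \left(- \frac{1}{96052}\right) = - \frac{185309}{96052}$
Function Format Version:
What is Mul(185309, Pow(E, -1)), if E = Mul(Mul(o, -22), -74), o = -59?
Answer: Rational(-185309, 96052) ≈ -1.9293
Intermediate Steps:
E = -96052 (E = Mul(Mul(-59, -22), -74) = Mul(1298, -74) = -96052)
Mul(185309, Pow(E, -1)) = Mul(185309, Pow(-96052, -1)) = Mul(185309, Rational(-1, 96052)) = Rational(-185309, 96052)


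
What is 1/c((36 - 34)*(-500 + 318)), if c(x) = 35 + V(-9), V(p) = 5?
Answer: 1/40 ≈ 0.025000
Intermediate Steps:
c(x) = 40 (c(x) = 35 + 5 = 40)
1/c((36 - 34)*(-500 + 318)) = 1/40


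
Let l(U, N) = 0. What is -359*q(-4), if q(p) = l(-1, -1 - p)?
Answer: 0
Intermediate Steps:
q(p) = 0
-359*q(-4) = -359*0 = 0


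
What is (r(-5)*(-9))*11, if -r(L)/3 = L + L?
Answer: -2970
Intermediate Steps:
r(L) = -6*L (r(L) = -3*(L + L) = -6*L)
(r(-5)*(-9))*11 = (-6*(-5)*(-9))*11 = (30*(-9))*11 = -270*11 = -2970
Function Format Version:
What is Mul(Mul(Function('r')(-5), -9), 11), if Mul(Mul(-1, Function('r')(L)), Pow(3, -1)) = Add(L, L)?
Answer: -2970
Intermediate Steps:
Function('r')(L) = Mul(-6, L) (Function('r')(L) = Mul(-3, Add(L, L)) = Mul(-3, Mul(2, L)) = Mul(-6, L))
Mul(Mul(Function('r')(-5), -9), 11) = Mul(Mul(Mul(-6, -5), -9), 11) = Mul(Mul(30, -9), 11) = Mul(-270, 11) = -2970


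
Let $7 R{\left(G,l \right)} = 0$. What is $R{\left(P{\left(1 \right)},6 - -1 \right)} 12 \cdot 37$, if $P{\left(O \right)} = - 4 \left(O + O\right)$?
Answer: $0$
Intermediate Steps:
$P{\left(O \right)} = - 8 O$ ($P{\left(O \right)} = - 4 \cdot 2 O = - 8 O$)
$R{\left(G,l \right)} = 0$ ($R{\left(G,l \right)} = \frac{1}{7} \cdot 0 = 0$)
$R{\left(P{\left(1 \right)},6 - -1 \right)} 12 \cdot 37 = 0 \cdot 12 \cdot 37 = 0 \cdot 37 = 0$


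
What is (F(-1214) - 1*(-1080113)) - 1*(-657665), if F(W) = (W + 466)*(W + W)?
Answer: 3553922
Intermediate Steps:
F(W) = 2*W*(466 + W) (F(W) = (466 + W)*(2*W) = 2*W*(466 + W))
(F(-1214) - 1*(-1080113)) - 1*(-657665) = (2*(-1214)*(466 - 1214) - 1*(-1080113)) - 1*(-657665) = (2*(-1214)*(-748) + 1080113) + 657665 = (1816144 + 1080113) + 657665 = 2896257 + 657665 = 3553922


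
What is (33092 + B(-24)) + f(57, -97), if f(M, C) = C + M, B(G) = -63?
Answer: 32989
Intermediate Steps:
(33092 + B(-24)) + f(57, -97) = (33092 - 63) + (-97 + 57) = 33029 - 40 = 32989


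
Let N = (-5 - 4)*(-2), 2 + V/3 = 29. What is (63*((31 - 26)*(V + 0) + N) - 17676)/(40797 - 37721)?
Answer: 8973/3076 ≈ 2.9171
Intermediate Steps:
V = 81 (V = -6 + 3*29 = -6 + 87 = 81)
N = 18 (N = -9*(-2) = 18)
(63*((31 - 26)*(V + 0) + N) - 17676)/(40797 - 37721) = (63*((31 - 26)*(81 + 0) + 18) - 17676)/(40797 - 37721) = (63*(5*81 + 18) - 17676)/3076 = (63*(405 + 18) - 17676)*(1/3076) = (63*423 - 17676)*(1/3076) = (26649 - 17676)*(1/3076) = 8973*(1/3076) = 8973/3076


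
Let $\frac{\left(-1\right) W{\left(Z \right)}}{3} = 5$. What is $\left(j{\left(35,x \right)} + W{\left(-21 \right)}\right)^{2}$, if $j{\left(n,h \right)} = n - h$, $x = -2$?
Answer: $484$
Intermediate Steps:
$W{\left(Z \right)} = -15$ ($W{\left(Z \right)} = \left(-3\right) 5 = -15$)
$\left(j{\left(35,x \right)} + W{\left(-21 \right)}\right)^{2} = \left(\left(35 - -2\right) - 15\right)^{2} = \left(\left(35 + 2\right) - 15\right)^{2} = \left(37 - 15\right)^{2} = 22^{2} = 484$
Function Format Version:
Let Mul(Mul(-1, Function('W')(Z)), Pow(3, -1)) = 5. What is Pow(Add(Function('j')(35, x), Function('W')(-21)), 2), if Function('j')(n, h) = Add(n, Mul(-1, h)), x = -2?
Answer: 484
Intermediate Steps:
Function('W')(Z) = -15 (Function('W')(Z) = Mul(-3, 5) = -15)
Pow(Add(Function('j')(35, x), Function('W')(-21)), 2) = Pow(Add(Add(35, Mul(-1, -2)), -15), 2) = Pow(Add(Add(35, 2), -15), 2) = Pow(Add(37, -15), 2) = Pow(22, 2) = 484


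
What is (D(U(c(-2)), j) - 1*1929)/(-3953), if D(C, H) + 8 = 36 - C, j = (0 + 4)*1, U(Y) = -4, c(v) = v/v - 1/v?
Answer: 1897/3953 ≈ 0.47989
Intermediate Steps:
c(v) = 1 - 1/v
j = 4 (j = 4*1 = 4)
D(C, H) = 28 - C (D(C, H) = -8 + (36 - C) = 28 - C)
(D(U(c(-2)), j) - 1*1929)/(-3953) = ((28 - 1*(-4)) - 1*1929)/(-3953) = ((28 + 4) - 1929)*(-1/3953) = (32 - 1929)*(-1/3953) = -1897*(-1/3953) = 1897/3953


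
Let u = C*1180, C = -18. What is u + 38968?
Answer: 17728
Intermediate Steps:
u = -21240 (u = -18*1180 = -21240)
u + 38968 = -21240 + 38968 = 17728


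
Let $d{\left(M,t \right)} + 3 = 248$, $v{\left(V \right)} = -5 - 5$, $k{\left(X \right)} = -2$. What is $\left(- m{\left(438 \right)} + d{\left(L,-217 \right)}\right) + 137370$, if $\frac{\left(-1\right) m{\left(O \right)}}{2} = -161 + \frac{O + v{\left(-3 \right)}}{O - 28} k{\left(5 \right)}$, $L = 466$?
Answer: $\frac{28144209}{205} \approx 1.3729 \cdot 10^{5}$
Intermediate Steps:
$v{\left(V \right)} = -10$ ($v{\left(V \right)} = -5 - 5 = -10$)
$d{\left(M,t \right)} = 245$ ($d{\left(M,t \right)} = -3 + 248 = 245$)
$m{\left(O \right)} = 322 + \frac{4 \left(-10 + O\right)}{-28 + O}$ ($m{\left(O \right)} = - 2 \left(-161 + \frac{O - 10}{O - 28} \left(-2\right)\right) = - 2 \left(-161 + \frac{-10 + O}{-28 + O} \left(-2\right)\right) = - 2 \left(-161 - \frac{2 \left(-10 + O\right)}{-28 + O}\right) = 322 + \frac{4 \left(-10 + O\right)}{-28 + O}$)
$\left(- m{\left(438 \right)} + d{\left(L,-217 \right)}\right) + 137370 = \left(- \frac{2 \left(-4528 + 163 \cdot 438\right)}{-28 + 438} + 245\right) + 137370 = \left(- \frac{2 \left(-4528 + 71394\right)}{410} + 245\right) + 137370 = \left(- \frac{2 \cdot 66866}{410} + 245\right) + 137370 = \left(\left(-1\right) \frac{66866}{205} + 245\right) + 137370 = \left(- \frac{66866}{205} + 245\right) + 137370 = - \frac{16641}{205} + 137370 = \frac{28144209}{205}$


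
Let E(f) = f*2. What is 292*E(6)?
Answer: 3504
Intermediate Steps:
E(f) = 2*f
292*E(6) = 292*(2*6) = 292*12 = 3504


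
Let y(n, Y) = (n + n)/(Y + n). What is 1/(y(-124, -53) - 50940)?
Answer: -177/9016132 ≈ -1.9631e-5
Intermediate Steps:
y(n, Y) = 2*n/(Y + n) (y(n, Y) = (2*n)/(Y + n) = 2*n/(Y + n))
1/(y(-124, -53) - 50940) = 1/(2*(-124)/(-53 - 124) - 50940) = 1/(2*(-124)/(-177) - 50940) = 1/(2*(-124)*(-1/177) - 50940) = 1/(248/177 - 50940) = 1/(-9016132/177) = -177/9016132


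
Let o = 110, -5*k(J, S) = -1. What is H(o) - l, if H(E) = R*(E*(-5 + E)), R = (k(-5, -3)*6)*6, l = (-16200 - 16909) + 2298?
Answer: 113971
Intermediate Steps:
l = -30811 (l = -33109 + 2298 = -30811)
k(J, S) = ⅕ (k(J, S) = -⅕*(-1) = ⅕)
R = 36/5 (R = ((⅕)*6)*6 = (6/5)*6 = 36/5 ≈ 7.2000)
H(E) = 36*E*(-5 + E)/5 (H(E) = 36*(E*(-5 + E))/5 = 36*E*(-5 + E)/5)
H(o) - l = (36/5)*110*(-5 + 110) - 1*(-30811) = (36/5)*110*105 + 30811 = 83160 + 30811 = 113971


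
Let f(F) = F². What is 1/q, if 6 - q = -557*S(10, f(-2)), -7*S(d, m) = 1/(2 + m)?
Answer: -42/305 ≈ -0.13770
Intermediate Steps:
S(d, m) = -1/(7*(2 + m))
q = -305/42 (q = 6 - (-557)*(-1/(14 + 7*(-2)²)) = 6 - (-557)*(-1/(14 + 7*4)) = 6 - (-557)*(-1/(14 + 28)) = 6 - (-557)*(-1/42) = 6 - (-557)*(-1*1/42) = 6 - (-557)*(-1)/42 = 6 - 1*557/42 = 6 - 557/42 = -305/42 ≈ -7.2619)
1/q = 1/(-305/42) = -42/305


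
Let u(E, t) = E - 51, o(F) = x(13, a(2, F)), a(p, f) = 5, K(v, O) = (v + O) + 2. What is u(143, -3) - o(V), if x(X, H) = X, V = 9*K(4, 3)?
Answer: 79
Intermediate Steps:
K(v, O) = 2 + O + v (K(v, O) = (O + v) + 2 = 2 + O + v)
V = 81 (V = 9*(2 + 3 + 4) = 9*9 = 81)
o(F) = 13
u(E, t) = -51 + E
u(143, -3) - o(V) = (-51 + 143) - 1*13 = 92 - 13 = 79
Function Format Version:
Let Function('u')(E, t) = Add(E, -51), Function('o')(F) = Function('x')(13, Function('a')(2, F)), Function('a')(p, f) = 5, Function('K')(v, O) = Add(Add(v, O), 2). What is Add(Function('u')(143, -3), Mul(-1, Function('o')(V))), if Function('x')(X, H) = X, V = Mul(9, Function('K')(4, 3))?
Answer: 79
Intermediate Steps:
Function('K')(v, O) = Add(2, O, v) (Function('K')(v, O) = Add(Add(O, v), 2) = Add(2, O, v))
V = 81 (V = Mul(9, Add(2, 3, 4)) = Mul(9, 9) = 81)
Function('o')(F) = 13
Function('u')(E, t) = Add(-51, E)
Add(Function('u')(143, -3), Mul(-1, Function('o')(V))) = Add(Add(-51, 143), Mul(-1, 13)) = Add(92, -13) = 79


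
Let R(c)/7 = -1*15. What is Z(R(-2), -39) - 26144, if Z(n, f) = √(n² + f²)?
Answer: -26144 + 3*√1394 ≈ -26032.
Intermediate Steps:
R(c) = -105 (R(c) = 7*(-1*15) = 7*(-15) = -105)
Z(n, f) = √(f² + n²)
Z(R(-2), -39) - 26144 = √((-39)² + (-105)²) - 26144 = √(1521 + 11025) - 26144 = √12546 - 26144 = 3*√1394 - 26144 = -26144 + 3*√1394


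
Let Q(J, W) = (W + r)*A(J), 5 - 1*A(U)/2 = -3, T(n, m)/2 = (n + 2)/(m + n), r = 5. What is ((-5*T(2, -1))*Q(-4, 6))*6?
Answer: -42240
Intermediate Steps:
T(n, m) = 2*(2 + n)/(m + n) (T(n, m) = 2*((n + 2)/(m + n)) = 2*((2 + n)/(m + n)) = 2*(2 + n)/(m + n))
A(U) = 16 (A(U) = 10 - 2*(-3) = 10 + 6 = 16)
Q(J, W) = 80 + 16*W (Q(J, W) = (W + 5)*16 = (5 + W)*16 = 80 + 16*W)
((-5*T(2, -1))*Q(-4, 6))*6 = ((-10*(2 + 2)/(-1 + 2))*(80 + 16*6))*6 = ((-10*4/1)*(80 + 96))*6 = (-10*4*176)*6 = (-5*8*176)*6 = -40*176*6 = -7040*6 = -42240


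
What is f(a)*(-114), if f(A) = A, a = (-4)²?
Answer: -1824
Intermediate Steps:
a = 16
f(a)*(-114) = 16*(-114) = -1824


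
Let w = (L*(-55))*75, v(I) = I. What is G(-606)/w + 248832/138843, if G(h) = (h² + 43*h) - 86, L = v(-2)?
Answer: 2745061142/63636375 ≈ 43.137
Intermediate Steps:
L = -2
G(h) = -86 + h² + 43*h
w = 8250 (w = -2*(-55)*75 = 110*75 = 8250)
G(-606)/w + 248832/138843 = (-86 + (-606)² + 43*(-606))/8250 + 248832/138843 = (-86 + 367236 - 26058)*(1/8250) + 248832*(1/138843) = 341092*(1/8250) + 27648/15427 = 170546/4125 + 27648/15427 = 2745061142/63636375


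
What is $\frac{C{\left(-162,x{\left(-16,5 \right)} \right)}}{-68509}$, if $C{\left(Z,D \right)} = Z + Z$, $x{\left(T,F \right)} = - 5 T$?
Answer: $\frac{324}{68509} \approx 0.0047293$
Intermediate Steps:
$C{\left(Z,D \right)} = 2 Z$
$\frac{C{\left(-162,x{\left(-16,5 \right)} \right)}}{-68509} = \frac{2 \left(-162\right)}{-68509} = \left(-324\right) \left(- \frac{1}{68509}\right) = \frac{324}{68509}$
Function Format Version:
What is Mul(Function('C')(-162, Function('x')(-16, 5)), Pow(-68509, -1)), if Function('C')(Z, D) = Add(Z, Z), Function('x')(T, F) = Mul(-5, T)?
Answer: Rational(324, 68509) ≈ 0.0047293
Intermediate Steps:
Function('C')(Z, D) = Mul(2, Z)
Mul(Function('C')(-162, Function('x')(-16, 5)), Pow(-68509, -1)) = Mul(Mul(2, -162), Pow(-68509, -1)) = Mul(-324, Rational(-1, 68509)) = Rational(324, 68509)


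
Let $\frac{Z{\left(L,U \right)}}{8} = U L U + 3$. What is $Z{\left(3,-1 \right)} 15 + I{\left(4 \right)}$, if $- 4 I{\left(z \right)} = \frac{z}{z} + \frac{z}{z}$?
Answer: $\frac{1439}{2} \approx 719.5$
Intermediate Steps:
$Z{\left(L,U \right)} = 24 + 8 L U^{2}$ ($Z{\left(L,U \right)} = 8 \left(U L U + 3\right) = 8 \left(L U U + 3\right) = 8 \left(L U^{2} + 3\right) = 8 \left(3 + L U^{2}\right) = 24 + 8 L U^{2}$)
$I{\left(z \right)} = - \frac{1}{2}$ ($I{\left(z \right)} = - \frac{\frac{z}{z} + \frac{z}{z}}{4} = - \frac{1 + 1}{4} = \left(- \frac{1}{4}\right) 2 = - \frac{1}{2}$)
$Z{\left(3,-1 \right)} 15 + I{\left(4 \right)} = \left(24 + 8 \cdot 3 \left(-1\right)^{2}\right) 15 - \frac{1}{2} = \left(24 + 8 \cdot 3 \cdot 1\right) 15 - \frac{1}{2} = \left(24 + 24\right) 15 - \frac{1}{2} = 48 \cdot 15 - \frac{1}{2} = 720 - \frac{1}{2} = \frac{1439}{2}$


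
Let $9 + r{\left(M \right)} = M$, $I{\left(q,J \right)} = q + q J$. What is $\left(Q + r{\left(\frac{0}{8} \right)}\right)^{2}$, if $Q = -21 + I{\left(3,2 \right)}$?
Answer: $441$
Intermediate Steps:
$I{\left(q,J \right)} = q + J q$
$Q = -12$ ($Q = -21 + 3 \left(1 + 2\right) = -21 + 3 \cdot 3 = -21 + 9 = -12$)
$r{\left(M \right)} = -9 + M$
$\left(Q + r{\left(\frac{0}{8} \right)}\right)^{2} = \left(-12 - \left(9 + \frac{0}{8}\right)\right)^{2} = \left(-12 + \left(-9 + 0 \cdot \frac{1}{8}\right)\right)^{2} = \left(-12 + \left(-9 + 0\right)\right)^{2} = \left(-12 - 9\right)^{2} = \left(-21\right)^{2} = 441$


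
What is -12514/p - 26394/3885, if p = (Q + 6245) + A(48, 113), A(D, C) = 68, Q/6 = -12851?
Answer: -606631184/91676935 ≈ -6.6171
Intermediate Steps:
Q = -77106 (Q = 6*(-12851) = -77106)
p = -70793 (p = (-77106 + 6245) + 68 = -70861 + 68 = -70793)
-12514/p - 26394/3885 = -12514/(-70793) - 26394/3885 = -12514*(-1/70793) - 26394*1/3885 = 12514/70793 - 8798/1295 = -606631184/91676935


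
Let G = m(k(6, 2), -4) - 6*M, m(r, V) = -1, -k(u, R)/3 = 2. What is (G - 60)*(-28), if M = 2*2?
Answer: 2380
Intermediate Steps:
M = 4
k(u, R) = -6 (k(u, R) = -3*2 = -6)
G = -25 (G = -1 - 6*4 = -1 - 24 = -25)
(G - 60)*(-28) = (-25 - 60)*(-28) = -85*(-28) = 2380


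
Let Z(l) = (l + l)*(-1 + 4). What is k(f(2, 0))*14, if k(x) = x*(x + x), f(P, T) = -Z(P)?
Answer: 4032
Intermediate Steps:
Z(l) = 6*l (Z(l) = (2*l)*3 = 6*l)
f(P, T) = -6*P
k(x) = 2*x² (k(x) = x*(2*x) = 2*x²)
k(f(2, 0))*14 = (2*(-6*2)²)*14 = (2*(-12)²)*14 = (2*144)*14 = 288*14 = 4032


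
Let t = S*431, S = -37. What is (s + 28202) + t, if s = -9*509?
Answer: 7674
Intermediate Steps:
s = -4581
t = -15947 (t = -37*431 = -15947)
(s + 28202) + t = (-4581 + 28202) - 15947 = 23621 - 15947 = 7674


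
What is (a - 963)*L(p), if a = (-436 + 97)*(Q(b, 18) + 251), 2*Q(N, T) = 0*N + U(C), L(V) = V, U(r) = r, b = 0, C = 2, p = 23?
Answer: -1986993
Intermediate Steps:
Q(N, T) = 1 (Q(N, T) = (0*N + 2)/2 = (0 + 2)/2 = (½)*2 = 1)
a = -85428 (a = (-436 + 97)*(1 + 251) = -339*252 = -85428)
(a - 963)*L(p) = (-85428 - 963)*23 = -86391*23 = -1986993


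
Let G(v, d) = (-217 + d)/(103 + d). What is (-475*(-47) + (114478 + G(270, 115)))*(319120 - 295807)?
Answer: 347631239988/109 ≈ 3.1893e+9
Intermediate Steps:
G(v, d) = (-217 + d)/(103 + d)
(-475*(-47) + (114478 + G(270, 115)))*(319120 - 295807) = (-475*(-47) + (114478 + (-217 + 115)/(103 + 115)))*(319120 - 295807) = (22325 + (114478 - 102/218))*23313 = (22325 + (114478 + (1/218)*(-102)))*23313 = (22325 + (114478 - 51/109))*23313 = (22325 + 12478051/109)*23313 = (14911476/109)*23313 = 347631239988/109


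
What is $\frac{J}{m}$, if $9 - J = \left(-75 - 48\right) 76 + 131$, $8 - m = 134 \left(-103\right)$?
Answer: $\frac{4613}{6905} \approx 0.66807$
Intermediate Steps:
$m = 13810$ ($m = 8 - 134 \left(-103\right) = 8 - -13802 = 8 + 13802 = 13810$)
$J = 9226$ ($J = 9 - \left(\left(-75 - 48\right) 76 + 131\right) = 9 - \left(\left(-123\right) 76 + 131\right) = 9 - \left(-9348 + 131\right) = 9 - -9217 = 9 + 9217 = 9226$)
$\frac{J}{m} = \frac{9226}{13810} = 9226 \cdot \frac{1}{13810} = \frac{4613}{6905}$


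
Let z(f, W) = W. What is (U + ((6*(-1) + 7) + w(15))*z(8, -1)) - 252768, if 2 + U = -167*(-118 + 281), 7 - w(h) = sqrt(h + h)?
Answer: -279999 + sqrt(30) ≈ -2.7999e+5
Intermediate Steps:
w(h) = 7 - sqrt(2)*sqrt(h) (w(h) = 7 - sqrt(h + h) = 7 - sqrt(2*h) = 7 - sqrt(2)*sqrt(h))
U = -27223 (U = -2 - 167*(-118 + 281) = -2 - 167*163 = -2 - 27221 = -27223)
(U + ((6*(-1) + 7) + w(15))*z(8, -1)) - 252768 = (-27223 + ((6*(-1) + 7) + (7 - sqrt(2)*sqrt(15)))*(-1)) - 252768 = (-27223 + ((-6 + 7) + (7 - sqrt(30)))*(-1)) - 252768 = (-27223 + (1 + (7 - sqrt(30)))*(-1)) - 252768 = (-27223 + (8 - sqrt(30))*(-1)) - 252768 = (-27223 + (-8 + sqrt(30))) - 252768 = (-27231 + sqrt(30)) - 252768 = -279999 + sqrt(30)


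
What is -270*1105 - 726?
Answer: -299076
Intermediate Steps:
-270*1105 - 726 = -298350 - 726 = -299076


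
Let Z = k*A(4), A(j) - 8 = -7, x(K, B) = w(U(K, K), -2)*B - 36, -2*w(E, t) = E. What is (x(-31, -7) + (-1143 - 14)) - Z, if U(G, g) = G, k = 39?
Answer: -2681/2 ≈ -1340.5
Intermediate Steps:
w(E, t) = -E/2
x(K, B) = -36 - B*K/2 (x(K, B) = (-K/2)*B - 36 = -B*K/2 - 36 = -36 - B*K/2)
A(j) = 1 (A(j) = 8 - 7 = 1)
Z = 39 (Z = 39*1 = 39)
(x(-31, -7) + (-1143 - 14)) - Z = ((-36 - ½*(-7)*(-31)) + (-1143 - 14)) - 1*39 = ((-36 - 217/2) - 1157) - 39 = (-289/2 - 1157) - 39 = -2603/2 - 39 = -2681/2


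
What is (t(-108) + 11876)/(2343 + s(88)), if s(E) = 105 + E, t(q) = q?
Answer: 1471/317 ≈ 4.6404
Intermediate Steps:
(t(-108) + 11876)/(2343 + s(88)) = (-108 + 11876)/(2343 + (105 + 88)) = 11768/(2343 + 193) = 11768/2536 = 11768*(1/2536) = 1471/317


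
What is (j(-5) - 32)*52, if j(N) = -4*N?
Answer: -624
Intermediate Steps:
(j(-5) - 32)*52 = (-4*(-5) - 32)*52 = (20 - 32)*52 = -12*52 = -624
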